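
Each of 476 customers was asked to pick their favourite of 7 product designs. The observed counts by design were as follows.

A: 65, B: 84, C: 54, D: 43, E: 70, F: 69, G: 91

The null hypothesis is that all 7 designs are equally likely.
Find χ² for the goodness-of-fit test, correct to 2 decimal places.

Expected count for each of the 7 categories: 476/7 = 68.
A: (65 − 68)²/68 = 9/68 = 0.132
B: (84 − 68)²/68 = 256/68 = 3.765
C: (54 − 68)²/68 = 196/68 = 2.882
D: (43 − 68)²/68 = 625/68 = 9.191
E: (70 − 68)²/68 = 4/68 = 0.059
F: (69 − 68)²/68 = 1/68 = 0.015
G: (91 − 68)²/68 = 529/68 = 7.779
Sum = 23.82

23.82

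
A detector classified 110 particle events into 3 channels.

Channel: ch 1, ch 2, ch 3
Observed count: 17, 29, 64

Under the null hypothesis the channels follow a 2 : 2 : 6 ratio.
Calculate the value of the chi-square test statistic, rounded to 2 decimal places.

Ratio total = 10. Expected counts: 110×2/10 = 22, 110×2/10 = 22, 110×6/10 = 66.
cat         O        E   (O−E)²/E
ch 1       17       22      1.136
ch 2       29       22      2.227
ch 3       64       66      0.061
Sum = 3.42

3.42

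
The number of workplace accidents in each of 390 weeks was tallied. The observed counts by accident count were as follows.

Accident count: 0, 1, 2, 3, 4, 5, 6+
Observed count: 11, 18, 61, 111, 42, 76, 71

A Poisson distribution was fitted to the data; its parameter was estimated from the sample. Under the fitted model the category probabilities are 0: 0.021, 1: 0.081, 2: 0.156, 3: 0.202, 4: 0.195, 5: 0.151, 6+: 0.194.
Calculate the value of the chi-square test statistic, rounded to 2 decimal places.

40.49

Expected counts E_i = n·p_i: 390×0.021 = 8.19, 390×0.081 = 31.59, 390×0.156 = 60.84, 390×0.202 = 78.78, 390×0.195 = 76.05, 390×0.151 = 58.89, 390×0.194 = 75.66.
cat         O        E   (O−E)²/E
0          11     8.19      0.964
1          18    31.59      5.846
2          61    60.84      0.000
3         111    78.78     13.178
4          42    76.05     15.245
5          76    58.89      4.971
6+         71    75.66      0.287
Sum = 40.49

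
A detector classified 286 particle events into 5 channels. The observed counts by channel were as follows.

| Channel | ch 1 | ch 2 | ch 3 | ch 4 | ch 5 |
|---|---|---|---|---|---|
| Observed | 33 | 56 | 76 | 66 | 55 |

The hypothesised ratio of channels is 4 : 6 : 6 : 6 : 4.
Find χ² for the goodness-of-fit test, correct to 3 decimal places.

Ratio total = 26. Expected counts: 286×4/26 = 44, 286×6/26 = 66, 286×6/26 = 66, 286×6/26 = 66, 286×4/26 = 44.
χ² = (33−44)²/44 + (56−66)²/66 + (76−66)²/66 + (66−66)²/66 + (55−44)²/44
   = 2.7500 + 1.5152 + 1.5152 + 0.0000 + 2.7500
Sum = 8.530

8.530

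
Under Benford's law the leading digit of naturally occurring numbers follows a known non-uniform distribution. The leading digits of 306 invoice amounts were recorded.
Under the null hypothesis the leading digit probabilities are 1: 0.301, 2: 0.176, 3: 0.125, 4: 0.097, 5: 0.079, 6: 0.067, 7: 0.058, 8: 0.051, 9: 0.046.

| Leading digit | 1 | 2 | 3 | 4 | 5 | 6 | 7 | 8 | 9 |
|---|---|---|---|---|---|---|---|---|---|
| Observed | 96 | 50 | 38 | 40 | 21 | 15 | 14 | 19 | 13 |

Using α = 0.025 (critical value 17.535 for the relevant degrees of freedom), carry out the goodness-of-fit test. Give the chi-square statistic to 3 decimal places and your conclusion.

Expected counts E_i = n·p_i: 306×0.301 = 92.106, 306×0.176 = 53.856, 306×0.125 = 38.25, 306×0.097 = 29.682, 306×0.079 = 24.174, 306×0.067 = 20.502, 306×0.058 = 17.748, 306×0.051 = 15.606, 306×0.046 = 14.076.
χ² = (96−92.106)²/92.106 + (50−53.856)²/53.856 + (38−38.25)²/38.25 + (40−29.682)²/29.682 + (21−24.174)²/24.174 + (15−20.502)²/20.502 + (14−17.748)²/17.748 + (19−15.606)²/15.606 + (13−14.076)²/14.076
   = 0.1646 + 0.2761 + 0.0016 + 3.5867 + 0.4167 + 1.4765 + 0.7915 + 0.7381 + 0.0823
Sum = 7.534
df = 8. Since 7.534 < 17.535, we do not reject H₀.

7.534; do not reject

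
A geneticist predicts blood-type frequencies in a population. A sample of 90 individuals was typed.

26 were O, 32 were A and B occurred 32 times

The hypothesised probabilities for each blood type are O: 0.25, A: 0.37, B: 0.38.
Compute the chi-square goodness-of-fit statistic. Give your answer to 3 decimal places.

Expected counts E_i = n·p_i: 90×0.25 = 22.5, 90×0.37 = 33.3, 90×0.38 = 34.2.
O: (26 − 22.5)²/22.5 = 12.25/22.5 = 0.5444
A: (32 − 33.3)²/33.3 = 1.69/33.3 = 0.0508
B: (32 − 34.2)²/34.2 = 4.84/34.2 = 0.1415
Sum = 0.737

0.737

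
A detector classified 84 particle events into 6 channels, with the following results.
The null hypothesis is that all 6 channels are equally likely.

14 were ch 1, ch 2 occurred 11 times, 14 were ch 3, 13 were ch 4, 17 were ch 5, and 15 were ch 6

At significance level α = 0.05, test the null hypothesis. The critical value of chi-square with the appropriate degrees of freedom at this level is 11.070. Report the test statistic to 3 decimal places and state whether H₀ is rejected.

1.429; do not reject

Under H₀ each category has probability 1/6, so each expected count is 84/6 = 14.
χ² = (14−14)²/14 + (11−14)²/14 + (14−14)²/14 + (13−14)²/14 + (17−14)²/14 + (15−14)²/14
   = 0.0000 + 0.6429 + 0.0000 + 0.0714 + 0.6429 + 0.0714
Sum = 1.429
df = 5. Since 1.429 < 11.070, we do not reject H₀.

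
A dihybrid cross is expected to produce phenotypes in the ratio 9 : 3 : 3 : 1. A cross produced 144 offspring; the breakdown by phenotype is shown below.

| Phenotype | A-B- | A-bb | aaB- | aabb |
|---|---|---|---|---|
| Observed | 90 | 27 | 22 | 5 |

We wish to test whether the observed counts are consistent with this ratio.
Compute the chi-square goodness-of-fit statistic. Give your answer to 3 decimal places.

3.704

Ratio total = 16. Expected counts: 144×9/16 = 81, 144×3/16 = 27, 144×3/16 = 27, 144×1/16 = 9.
cat         O        E   (O−E)²/E
A-B-       90       81     1.0000
A-bb       27       27     0.0000
aaB-       22       27     0.9259
aabb        5        9     1.7778
Sum = 3.704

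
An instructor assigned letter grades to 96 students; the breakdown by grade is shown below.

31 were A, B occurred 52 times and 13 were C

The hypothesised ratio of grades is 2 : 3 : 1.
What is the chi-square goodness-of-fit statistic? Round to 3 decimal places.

Ratio total = 6. Expected counts: 96×2/6 = 32, 96×3/6 = 48, 96×1/6 = 16.
χ² = (31−32)²/32 + (52−48)²/48 + (13−16)²/16
   = 0.0313 + 0.3333 + 0.5625
Sum = 0.927

0.927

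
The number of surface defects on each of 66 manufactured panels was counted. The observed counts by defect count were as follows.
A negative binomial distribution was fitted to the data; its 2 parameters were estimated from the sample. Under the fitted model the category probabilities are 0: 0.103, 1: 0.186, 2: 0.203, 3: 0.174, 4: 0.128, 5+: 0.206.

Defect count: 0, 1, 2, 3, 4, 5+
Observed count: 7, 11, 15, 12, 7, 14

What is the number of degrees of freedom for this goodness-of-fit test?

3

There are k = 6 categories and 2 parameters estimated from the data, so df = 6 − 1 − 2 = 3.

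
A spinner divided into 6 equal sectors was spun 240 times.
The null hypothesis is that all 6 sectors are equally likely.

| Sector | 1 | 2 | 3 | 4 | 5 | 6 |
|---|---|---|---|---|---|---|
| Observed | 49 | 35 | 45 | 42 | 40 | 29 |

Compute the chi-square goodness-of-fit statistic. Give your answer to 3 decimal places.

Expected count for each of the 6 categories: 240/6 = 40.
χ² = (49−40)²/40 + (35−40)²/40 + (45−40)²/40 + (42−40)²/40 + (40−40)²/40 + (29−40)²/40
   = 2.0250 + 0.6250 + 0.6250 + 0.1000 + 0.0000 + 3.0250
Sum = 6.400

6.400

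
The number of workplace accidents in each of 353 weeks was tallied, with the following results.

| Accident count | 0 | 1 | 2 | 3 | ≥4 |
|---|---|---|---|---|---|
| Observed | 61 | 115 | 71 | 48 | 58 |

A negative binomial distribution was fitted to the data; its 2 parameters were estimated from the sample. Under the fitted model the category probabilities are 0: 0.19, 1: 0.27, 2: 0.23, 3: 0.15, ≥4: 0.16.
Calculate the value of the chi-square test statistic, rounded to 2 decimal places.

Expected counts E_i = n·p_i: 353×0.19 = 67.07, 353×0.27 = 95.31, 353×0.23 = 81.19, 353×0.15 = 52.95, 353×0.16 = 56.48.
χ² = (61−67.07)²/67.07 + (115−95.31)²/95.31 + (71−81.19)²/81.19 + (48−52.95)²/52.95 + (58−56.48)²/56.48
   = 0.549 + 4.068 + 1.279 + 0.463 + 0.041
Sum = 6.40

6.40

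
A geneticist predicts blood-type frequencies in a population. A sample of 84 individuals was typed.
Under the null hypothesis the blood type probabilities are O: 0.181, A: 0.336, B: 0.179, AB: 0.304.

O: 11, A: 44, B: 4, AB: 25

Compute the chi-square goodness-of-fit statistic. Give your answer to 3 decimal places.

18.092

Expected counts E_i = n·p_i: 84×0.181 = 15.204, 84×0.336 = 28.224, 84×0.179 = 15.036, 84×0.304 = 25.536.
cat         O        E   (O−E)²/E
O          11   15.204     1.1624
A          44   28.224     8.8181
B           4   15.036     8.1001
AB         25   25.536     0.0113
Sum = 18.092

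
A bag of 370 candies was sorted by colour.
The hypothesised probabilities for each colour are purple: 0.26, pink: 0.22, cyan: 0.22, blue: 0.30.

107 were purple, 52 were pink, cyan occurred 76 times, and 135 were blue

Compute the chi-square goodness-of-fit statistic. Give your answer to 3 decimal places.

Expected counts E_i = n·p_i: 370×0.26 = 96.2, 370×0.22 = 81.4, 370×0.22 = 81.4, 370×0.30 = 111.
χ² = (107−96.2)²/96.2 + (52−81.4)²/81.4 + (76−81.4)²/81.4 + (135−111)²/111
   = 1.2125 + 10.6187 + 0.3582 + 5.1892
Sum = 17.379

17.379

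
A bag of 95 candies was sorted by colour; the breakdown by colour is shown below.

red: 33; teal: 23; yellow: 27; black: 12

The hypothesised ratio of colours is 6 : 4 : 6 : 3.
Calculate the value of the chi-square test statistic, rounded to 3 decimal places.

Ratio total = 19. Expected counts: 95×6/19 = 30, 95×4/19 = 20, 95×6/19 = 30, 95×3/19 = 15.
χ² = (33−30)²/30 + (23−20)²/20 + (27−30)²/30 + (12−15)²/15
   = 0.3000 + 0.4500 + 0.3000 + 0.6000
Sum = 1.650

1.650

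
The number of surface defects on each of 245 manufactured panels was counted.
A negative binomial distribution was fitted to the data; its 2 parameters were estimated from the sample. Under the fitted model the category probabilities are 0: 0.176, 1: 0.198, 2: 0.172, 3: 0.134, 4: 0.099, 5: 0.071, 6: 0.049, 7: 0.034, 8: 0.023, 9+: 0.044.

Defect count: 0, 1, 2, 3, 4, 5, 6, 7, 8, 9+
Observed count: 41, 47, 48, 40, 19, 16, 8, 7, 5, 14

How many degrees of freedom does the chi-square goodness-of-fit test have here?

7

There are k = 10 categories and 2 parameters estimated from the data, so df = 10 − 1 − 2 = 7.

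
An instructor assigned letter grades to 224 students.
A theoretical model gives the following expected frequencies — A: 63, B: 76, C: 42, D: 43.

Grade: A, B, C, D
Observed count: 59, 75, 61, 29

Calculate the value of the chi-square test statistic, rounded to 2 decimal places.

A: (59 − 63)²/63 = 16/63 = 0.254
B: (75 − 76)²/76 = 1/76 = 0.013
C: (61 − 42)²/42 = 361/42 = 8.595
D: (29 − 43)²/43 = 196/43 = 4.558
Sum = 13.42

13.42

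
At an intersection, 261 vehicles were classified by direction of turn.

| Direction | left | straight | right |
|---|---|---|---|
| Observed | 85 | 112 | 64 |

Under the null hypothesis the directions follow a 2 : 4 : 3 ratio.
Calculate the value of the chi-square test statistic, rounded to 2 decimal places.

18.79

Ratio total = 9. Expected counts: 261×2/9 = 58, 261×4/9 = 116, 261×3/9 = 87.
χ² = (85−58)²/58 + (112−116)²/116 + (64−87)²/87
   = 12.569 + 0.138 + 6.080
Sum = 18.79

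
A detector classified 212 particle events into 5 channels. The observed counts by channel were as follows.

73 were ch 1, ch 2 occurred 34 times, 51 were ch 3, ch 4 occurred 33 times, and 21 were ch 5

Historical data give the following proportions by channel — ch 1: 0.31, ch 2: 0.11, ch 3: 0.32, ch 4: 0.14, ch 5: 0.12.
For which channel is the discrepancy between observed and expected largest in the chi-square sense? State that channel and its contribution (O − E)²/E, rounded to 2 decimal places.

Expected counts E_i = n·p_i: 212×0.31 = 65.72, 212×0.11 = 23.32, 212×0.32 = 67.84, 212×0.14 = 29.68, 212×0.12 = 25.44.
cat         O        E   (O−E)²/E
ch 1       73    65.72      0.806
ch 2       34    23.32      4.891
ch 3       51    67.84      4.180
ch 4       33    29.68      0.371
ch 5       21    25.44      0.775
The largest term is for ch 2: 4.89.

ch 2, 4.89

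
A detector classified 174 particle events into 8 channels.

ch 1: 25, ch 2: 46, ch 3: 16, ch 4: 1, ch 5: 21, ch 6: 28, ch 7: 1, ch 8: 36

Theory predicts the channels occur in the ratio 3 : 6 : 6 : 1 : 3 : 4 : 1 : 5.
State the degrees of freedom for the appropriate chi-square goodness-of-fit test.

7

There are k = 8 categories and no parameters were estimated from the data, so df = 8 − 1 = 7.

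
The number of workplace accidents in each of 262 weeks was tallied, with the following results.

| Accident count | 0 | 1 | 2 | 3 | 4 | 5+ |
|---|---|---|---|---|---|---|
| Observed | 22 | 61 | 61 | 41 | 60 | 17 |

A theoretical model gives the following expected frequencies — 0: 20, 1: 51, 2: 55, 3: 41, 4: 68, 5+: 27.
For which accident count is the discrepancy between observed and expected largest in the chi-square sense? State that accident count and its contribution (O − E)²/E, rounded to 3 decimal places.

χ² = (22−20)²/20 + (61−51)²/51 + (61−55)²/55 + (41−41)²/41 + (60−68)²/68 + (17−27)²/27
   = 0.2000 + 1.9608 + 0.6545 + 0.0000 + 0.9412 + 3.7037
The largest term is for 5+: 3.704.

5+, 3.704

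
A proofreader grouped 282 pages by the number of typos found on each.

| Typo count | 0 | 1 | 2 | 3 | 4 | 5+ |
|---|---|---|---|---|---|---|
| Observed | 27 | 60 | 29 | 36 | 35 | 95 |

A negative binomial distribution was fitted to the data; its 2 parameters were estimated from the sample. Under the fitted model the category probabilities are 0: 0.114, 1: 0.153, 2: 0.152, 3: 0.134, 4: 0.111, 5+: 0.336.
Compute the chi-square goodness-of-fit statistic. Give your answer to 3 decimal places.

Expected counts E_i = n·p_i: 282×0.114 = 32.148, 282×0.153 = 43.146, 282×0.152 = 42.864, 282×0.134 = 37.788, 282×0.111 = 31.302, 282×0.336 = 94.752.
0: (27 − 32.148)²/32.148 = 26.501904/32.148 = 0.8244
1: (60 − 43.146)²/43.146 = 284.057316/43.146 = 6.5836
2: (29 − 42.864)²/42.864 = 192.210496/42.864 = 4.4842
3: (36 − 37.788)²/37.788 = 3.196944/37.788 = 0.0846
4: (35 − 31.302)²/31.302 = 13.675204/31.302 = 0.4369
5+: (95 − 94.752)²/94.752 = 0.061504/94.752 = 0.0006
Sum = 12.414

12.414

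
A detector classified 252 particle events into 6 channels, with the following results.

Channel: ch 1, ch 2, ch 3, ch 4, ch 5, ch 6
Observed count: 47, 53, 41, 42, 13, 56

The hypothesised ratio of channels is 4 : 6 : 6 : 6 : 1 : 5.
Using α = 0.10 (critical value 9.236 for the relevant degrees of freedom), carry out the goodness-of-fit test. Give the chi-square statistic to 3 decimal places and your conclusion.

13.643; reject

Ratio total = 28. Expected counts: 252×4/28 = 36, 252×6/28 = 54, 252×6/28 = 54, 252×6/28 = 54, 252×1/28 = 9, 252×5/28 = 45.
ch 1: (47 − 36)²/36 = 121/36 = 3.3611
ch 2: (53 − 54)²/54 = 1/54 = 0.0185
ch 3: (41 − 54)²/54 = 169/54 = 3.1296
ch 4: (42 − 54)²/54 = 144/54 = 2.6667
ch 5: (13 − 9)²/9 = 16/9 = 1.7778
ch 6: (56 − 45)²/45 = 121/45 = 2.6889
Sum = 13.643
df = 5. Since 13.643 > 9.236, we reject H₀.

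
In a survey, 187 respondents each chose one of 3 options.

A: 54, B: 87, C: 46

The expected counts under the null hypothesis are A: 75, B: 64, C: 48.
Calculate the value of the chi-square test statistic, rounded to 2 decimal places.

14.23

cat         O        E   (O−E)²/E
A          54       75      5.880
B          87       64      8.266
C          46       48      0.083
Sum = 14.23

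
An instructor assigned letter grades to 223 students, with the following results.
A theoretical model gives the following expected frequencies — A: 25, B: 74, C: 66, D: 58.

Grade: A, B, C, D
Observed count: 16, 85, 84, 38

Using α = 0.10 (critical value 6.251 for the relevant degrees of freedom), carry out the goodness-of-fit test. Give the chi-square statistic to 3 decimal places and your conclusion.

16.681; reject

cat         O        E   (O−E)²/E
A          16       25     3.2400
B          85       74     1.6351
C          84       66     4.9091
D          38       58     6.8966
Sum = 16.681
df = 3. Since 16.681 > 6.251, we reject H₀.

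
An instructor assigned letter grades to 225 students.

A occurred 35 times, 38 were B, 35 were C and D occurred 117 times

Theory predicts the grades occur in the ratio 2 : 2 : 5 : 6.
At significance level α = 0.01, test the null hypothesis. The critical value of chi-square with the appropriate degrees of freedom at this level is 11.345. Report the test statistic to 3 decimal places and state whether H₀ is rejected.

32.400; reject

Ratio total = 15. Expected counts: 225×2/15 = 30, 225×2/15 = 30, 225×5/15 = 75, 225×6/15 = 90.
A: (35 − 30)²/30 = 25/30 = 0.8333
B: (38 − 30)²/30 = 64/30 = 2.1333
C: (35 − 75)²/75 = 1600/75 = 21.3333
D: (117 − 90)²/90 = 729/90 = 8.1000
Sum = 32.400
df = 3. Since 32.400 > 11.345, we reject H₀.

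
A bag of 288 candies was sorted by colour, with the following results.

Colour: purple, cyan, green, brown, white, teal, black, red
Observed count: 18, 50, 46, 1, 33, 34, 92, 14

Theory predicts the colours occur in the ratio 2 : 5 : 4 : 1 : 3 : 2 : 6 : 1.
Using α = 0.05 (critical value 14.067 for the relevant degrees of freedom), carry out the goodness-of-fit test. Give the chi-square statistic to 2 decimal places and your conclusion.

23.64; reject

Ratio total = 24. Expected counts: 288×2/24 = 24, 288×5/24 = 60, 288×4/24 = 48, 288×1/24 = 12, 288×3/24 = 36, 288×2/24 = 24, 288×6/24 = 72, 288×1/24 = 12.
cat         O        E   (O−E)²/E
purple     18       24      1.500
cyan       50       60      1.667
green      46       48      0.083
brown       1       12     10.083
white      33       36      0.250
teal       34       24      4.167
black      92       72      5.556
red        14       12      0.333
Sum = 23.64
df = 7. Since 23.64 > 14.067, we reject H₀.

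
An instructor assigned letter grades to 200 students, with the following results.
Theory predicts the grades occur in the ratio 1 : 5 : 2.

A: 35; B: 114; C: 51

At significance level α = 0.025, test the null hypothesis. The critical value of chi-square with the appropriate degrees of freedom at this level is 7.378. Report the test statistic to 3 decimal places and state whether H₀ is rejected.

4.988; do not reject

Ratio total = 8. Expected counts: 200×1/8 = 25, 200×5/8 = 125, 200×2/8 = 50.
cat         O        E   (O−E)²/E
A          35       25     4.0000
B         114      125     0.9680
C          51       50     0.0200
Sum = 4.988
df = 2. Since 4.988 < 7.378, we do not reject H₀.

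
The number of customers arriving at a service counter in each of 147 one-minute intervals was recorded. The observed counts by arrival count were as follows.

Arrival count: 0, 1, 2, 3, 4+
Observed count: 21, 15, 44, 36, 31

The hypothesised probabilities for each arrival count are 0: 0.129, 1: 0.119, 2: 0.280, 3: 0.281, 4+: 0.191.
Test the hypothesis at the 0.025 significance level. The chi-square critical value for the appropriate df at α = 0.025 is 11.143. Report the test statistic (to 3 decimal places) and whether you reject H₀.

Expected counts E_i = n·p_i: 147×0.129 = 18.963, 147×0.119 = 17.493, 147×0.280 = 41.16, 147×0.281 = 41.307, 147×0.191 = 28.077.
0: (21 − 18.963)²/18.963 = 4.149369/18.963 = 0.2188
1: (15 − 17.493)²/17.493 = 6.215049/17.493 = 0.3553
2: (44 − 41.16)²/41.16 = 8.0656/41.16 = 0.1960
3: (36 − 41.307)²/41.307 = 28.164249/41.307 = 0.6818
4+: (31 − 28.077)²/28.077 = 8.543929/28.077 = 0.3043
Sum = 1.756
df = 4. Since 1.756 < 11.143, we do not reject H₀.

1.756; do not reject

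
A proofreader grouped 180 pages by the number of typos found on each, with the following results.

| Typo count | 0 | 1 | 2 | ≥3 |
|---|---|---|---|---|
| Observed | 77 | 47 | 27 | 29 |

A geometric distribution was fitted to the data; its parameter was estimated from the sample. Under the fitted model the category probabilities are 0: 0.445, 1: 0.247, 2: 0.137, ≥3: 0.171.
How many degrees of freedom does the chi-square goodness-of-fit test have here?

There are k = 4 categories and 1 parameter estimated from the data, so df = 4 − 1 − 1 = 2.

2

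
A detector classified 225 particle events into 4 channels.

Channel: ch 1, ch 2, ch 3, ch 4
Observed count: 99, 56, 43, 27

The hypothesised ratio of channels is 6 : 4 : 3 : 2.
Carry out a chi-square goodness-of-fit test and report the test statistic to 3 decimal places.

1.556

Ratio total = 15. Expected counts: 225×6/15 = 90, 225×4/15 = 60, 225×3/15 = 45, 225×2/15 = 30.
ch 1: (99 − 90)²/90 = 81/90 = 0.9000
ch 2: (56 − 60)²/60 = 16/60 = 0.2667
ch 3: (43 − 45)²/45 = 4/45 = 0.0889
ch 4: (27 − 30)²/30 = 9/30 = 0.3000
Sum = 1.556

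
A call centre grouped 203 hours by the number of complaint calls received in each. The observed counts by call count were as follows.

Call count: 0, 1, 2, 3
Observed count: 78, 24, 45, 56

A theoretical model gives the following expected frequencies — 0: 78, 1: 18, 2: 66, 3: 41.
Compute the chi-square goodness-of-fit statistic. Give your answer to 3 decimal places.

cat         O        E   (O−E)²/E
0          78       78     0.0000
1          24       18     2.0000
2          45       66     6.6818
3          56       41     5.4878
Sum = 14.170

14.170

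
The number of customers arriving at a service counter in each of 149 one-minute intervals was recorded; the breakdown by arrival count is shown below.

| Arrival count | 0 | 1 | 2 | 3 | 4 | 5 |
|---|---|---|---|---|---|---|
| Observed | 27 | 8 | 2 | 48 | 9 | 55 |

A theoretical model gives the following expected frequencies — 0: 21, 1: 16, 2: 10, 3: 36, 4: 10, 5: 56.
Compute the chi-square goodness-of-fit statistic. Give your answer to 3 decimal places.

cat         O        E   (O−E)²/E
0          27       21     1.7143
1           8       16     4.0000
2           2       10     6.4000
3          48       36     4.0000
4           9       10     0.1000
5          55       56     0.0179
Sum = 16.232

16.232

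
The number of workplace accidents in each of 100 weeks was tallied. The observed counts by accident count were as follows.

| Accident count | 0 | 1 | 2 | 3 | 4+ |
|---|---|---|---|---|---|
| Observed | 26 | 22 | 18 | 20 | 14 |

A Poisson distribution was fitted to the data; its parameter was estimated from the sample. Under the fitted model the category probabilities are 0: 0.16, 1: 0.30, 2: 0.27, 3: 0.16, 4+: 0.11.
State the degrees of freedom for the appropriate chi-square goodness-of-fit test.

There are k = 5 categories and 1 parameter estimated from the data, so df = 5 − 1 − 1 = 3.

3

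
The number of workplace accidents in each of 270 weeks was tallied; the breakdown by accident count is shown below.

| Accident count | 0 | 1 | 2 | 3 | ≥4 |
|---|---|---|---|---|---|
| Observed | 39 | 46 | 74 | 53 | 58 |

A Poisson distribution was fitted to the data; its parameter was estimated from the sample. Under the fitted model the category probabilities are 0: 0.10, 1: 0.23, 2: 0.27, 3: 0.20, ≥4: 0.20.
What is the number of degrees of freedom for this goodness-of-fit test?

There are k = 5 categories and 1 parameter estimated from the data, so df = 5 − 1 − 1 = 3.

3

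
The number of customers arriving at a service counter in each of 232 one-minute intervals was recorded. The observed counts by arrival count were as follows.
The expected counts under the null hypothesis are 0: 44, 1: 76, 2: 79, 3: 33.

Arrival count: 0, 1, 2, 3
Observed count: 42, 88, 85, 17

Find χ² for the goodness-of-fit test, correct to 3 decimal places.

10.199

χ² = (42−44)²/44 + (88−76)²/76 + (85−79)²/79 + (17−33)²/33
   = 0.0909 + 1.8947 + 0.4557 + 7.7576
Sum = 10.199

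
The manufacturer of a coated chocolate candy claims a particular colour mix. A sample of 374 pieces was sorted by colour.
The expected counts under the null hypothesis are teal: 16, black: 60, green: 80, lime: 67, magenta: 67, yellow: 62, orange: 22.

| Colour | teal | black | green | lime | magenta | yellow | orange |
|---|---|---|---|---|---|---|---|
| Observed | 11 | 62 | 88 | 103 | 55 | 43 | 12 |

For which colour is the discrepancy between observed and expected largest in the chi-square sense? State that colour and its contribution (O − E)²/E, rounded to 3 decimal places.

lime, 19.343

cat          O        E   (O−E)²/E
teal        11       16     1.5625
black       62       60     0.0667
green       88       80     0.8000
lime       103       67    19.3433
magenta     55       67     2.1493
yellow      43       62     5.8226
orange      12       22     4.5455
The largest term is for lime: 19.343.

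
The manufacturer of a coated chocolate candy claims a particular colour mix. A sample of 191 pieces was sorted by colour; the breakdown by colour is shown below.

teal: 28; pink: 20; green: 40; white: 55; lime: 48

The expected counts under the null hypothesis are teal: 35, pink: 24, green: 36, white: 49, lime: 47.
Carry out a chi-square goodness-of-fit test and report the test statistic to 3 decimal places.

χ² = (28−35)²/35 + (20−24)²/24 + (40−36)²/36 + (55−49)²/49 + (48−47)²/47
   = 1.4000 + 0.6667 + 0.4444 + 0.7347 + 0.0213
Sum = 3.267

3.267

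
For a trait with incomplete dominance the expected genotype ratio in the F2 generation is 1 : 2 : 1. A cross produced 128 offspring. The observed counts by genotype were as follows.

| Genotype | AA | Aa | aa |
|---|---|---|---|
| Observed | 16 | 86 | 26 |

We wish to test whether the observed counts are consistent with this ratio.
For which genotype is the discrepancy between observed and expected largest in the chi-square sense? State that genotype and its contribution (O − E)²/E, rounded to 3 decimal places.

AA, 8.000

Ratio total = 4. Expected counts: 128×1/4 = 32, 128×2/4 = 64, 128×1/4 = 32.
AA: (16 − 32)²/32 = 256/32 = 8.0000
Aa: (86 − 64)²/64 = 484/64 = 7.5625
aa: (26 − 32)²/32 = 36/32 = 1.1250
The largest term is for AA: 8.000.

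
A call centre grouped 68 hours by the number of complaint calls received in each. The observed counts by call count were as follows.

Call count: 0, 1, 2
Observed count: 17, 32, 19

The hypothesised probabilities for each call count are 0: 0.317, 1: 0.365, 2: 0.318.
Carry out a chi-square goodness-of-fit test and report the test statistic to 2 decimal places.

3.36

Expected counts E_i = n·p_i: 68×0.317 = 21.556, 68×0.365 = 24.82, 68×0.318 = 21.624.
0: (17 − 21.556)²/21.556 = 20.757136/21.556 = 0.963
1: (32 − 24.82)²/24.82 = 51.5524/24.82 = 2.077
2: (19 − 21.624)²/21.624 = 6.885376/21.624 = 0.318
Sum = 3.36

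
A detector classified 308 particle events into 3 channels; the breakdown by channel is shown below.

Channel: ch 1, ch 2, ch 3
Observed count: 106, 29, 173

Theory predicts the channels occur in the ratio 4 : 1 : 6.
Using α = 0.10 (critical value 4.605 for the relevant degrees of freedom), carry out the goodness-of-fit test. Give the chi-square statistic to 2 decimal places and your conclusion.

Ratio total = 11. Expected counts: 308×4/11 = 112, 308×1/11 = 28, 308×6/11 = 168.
χ² = (106−112)²/112 + (29−28)²/28 + (173−168)²/168
   = 0.321 + 0.036 + 0.149
Sum = 0.51
df = 2. Since 0.51 < 4.605, we do not reject H₀.

0.51; do not reject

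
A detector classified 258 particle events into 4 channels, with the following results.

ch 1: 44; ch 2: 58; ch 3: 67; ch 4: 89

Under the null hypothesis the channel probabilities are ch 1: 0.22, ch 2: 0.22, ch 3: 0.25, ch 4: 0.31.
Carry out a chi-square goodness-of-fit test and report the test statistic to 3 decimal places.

Expected counts E_i = n·p_i: 258×0.22 = 56.76, 258×0.22 = 56.76, 258×0.25 = 64.5, 258×0.31 = 79.98.
χ² = (44−56.76)²/56.76 + (58−56.76)²/56.76 + (67−64.5)²/64.5 + (89−79.98)²/79.98
   = 2.8685 + 0.0271 + 0.0969 + 1.0173
Sum = 4.010

4.010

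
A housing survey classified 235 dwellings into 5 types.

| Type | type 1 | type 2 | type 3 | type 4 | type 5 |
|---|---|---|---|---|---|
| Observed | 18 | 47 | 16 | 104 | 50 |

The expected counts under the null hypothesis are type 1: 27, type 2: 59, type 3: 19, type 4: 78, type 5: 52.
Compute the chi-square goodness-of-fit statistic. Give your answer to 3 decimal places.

cat         O        E   (O−E)²/E
type 1     18       27     3.0000
type 2     47       59     2.4407
type 3     16       19     0.4737
type 4    104       78     8.6667
type 5     50       52     0.0769
Sum = 14.658

14.658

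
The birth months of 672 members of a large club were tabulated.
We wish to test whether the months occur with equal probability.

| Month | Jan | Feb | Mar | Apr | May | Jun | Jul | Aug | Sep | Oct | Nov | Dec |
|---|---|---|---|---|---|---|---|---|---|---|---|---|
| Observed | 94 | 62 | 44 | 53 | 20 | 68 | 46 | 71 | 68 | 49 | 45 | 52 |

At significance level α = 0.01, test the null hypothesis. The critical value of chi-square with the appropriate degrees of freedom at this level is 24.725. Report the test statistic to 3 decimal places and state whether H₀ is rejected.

66.571; reject

Expected count for each of the 12 categories: 672/12 = 56.
Jan: (94 − 56)²/56 = 1444/56 = 25.7857
Feb: (62 − 56)²/56 = 36/56 = 0.6429
Mar: (44 − 56)²/56 = 144/56 = 2.5714
Apr: (53 − 56)²/56 = 9/56 = 0.1607
May: (20 − 56)²/56 = 1296/56 = 23.1429
Jun: (68 − 56)²/56 = 144/56 = 2.5714
Jul: (46 − 56)²/56 = 100/56 = 1.7857
Aug: (71 − 56)²/56 = 225/56 = 4.0179
Sep: (68 − 56)²/56 = 144/56 = 2.5714
Oct: (49 − 56)²/56 = 49/56 = 0.8750
Nov: (45 − 56)²/56 = 121/56 = 2.1607
Dec: (52 − 56)²/56 = 16/56 = 0.2857
Sum = 66.571
df = 11. Since 66.571 > 24.725, we reject H₀.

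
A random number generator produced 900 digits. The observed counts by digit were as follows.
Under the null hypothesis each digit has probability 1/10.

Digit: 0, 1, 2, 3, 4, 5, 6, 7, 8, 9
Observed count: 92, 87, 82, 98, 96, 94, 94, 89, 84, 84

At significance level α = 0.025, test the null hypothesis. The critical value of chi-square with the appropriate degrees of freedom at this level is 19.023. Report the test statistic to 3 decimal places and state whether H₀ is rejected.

3.133; do not reject

Under H₀ each category has probability 1/10, so each expected count is 900/10 = 90.
cat         O        E   (O−E)²/E
0          92       90     0.0444
1          87       90     0.1000
2          82       90     0.7111
3          98       90     0.7111
4          96       90     0.4000
5          94       90     0.1778
6          94       90     0.1778
7          89       90     0.0111
8          84       90     0.4000
9          84       90     0.4000
Sum = 3.133
df = 9. Since 3.133 < 19.023, we do not reject H₀.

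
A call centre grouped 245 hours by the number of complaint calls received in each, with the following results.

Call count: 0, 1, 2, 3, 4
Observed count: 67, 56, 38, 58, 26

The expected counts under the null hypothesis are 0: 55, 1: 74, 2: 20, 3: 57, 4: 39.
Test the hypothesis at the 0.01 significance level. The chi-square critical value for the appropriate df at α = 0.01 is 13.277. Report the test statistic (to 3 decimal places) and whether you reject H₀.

χ² = (67−55)²/55 + (56−74)²/74 + (38−20)²/20 + (58−57)²/57 + (26−39)²/39
   = 2.6182 + 4.3784 + 16.2000 + 0.0175 + 4.3333
Sum = 27.547
df = 4. Since 27.547 > 13.277, we reject H₀.

27.547; reject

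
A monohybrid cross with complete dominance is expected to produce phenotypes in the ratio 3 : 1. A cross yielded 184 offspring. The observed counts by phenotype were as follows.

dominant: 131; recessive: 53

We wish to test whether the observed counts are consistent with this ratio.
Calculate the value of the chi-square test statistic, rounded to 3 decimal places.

1.420

Ratio total = 4. Expected counts: 184×3/4 = 138, 184×1/4 = 46.
cat            O        E   (O−E)²/E
dominant     131      138     0.3551
recessive     53       46     1.0652
Sum = 1.420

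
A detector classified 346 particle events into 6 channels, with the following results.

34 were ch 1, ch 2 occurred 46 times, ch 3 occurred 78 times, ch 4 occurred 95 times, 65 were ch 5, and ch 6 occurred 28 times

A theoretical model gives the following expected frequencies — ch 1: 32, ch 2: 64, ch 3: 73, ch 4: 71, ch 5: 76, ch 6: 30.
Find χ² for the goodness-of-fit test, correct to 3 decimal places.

15.368

χ² = (34−32)²/32 + (46−64)²/64 + (78−73)²/73 + (95−71)²/71 + (65−76)²/76 + (28−30)²/30
   = 0.1250 + 5.0625 + 0.3425 + 8.1127 + 1.5921 + 0.1333
Sum = 15.368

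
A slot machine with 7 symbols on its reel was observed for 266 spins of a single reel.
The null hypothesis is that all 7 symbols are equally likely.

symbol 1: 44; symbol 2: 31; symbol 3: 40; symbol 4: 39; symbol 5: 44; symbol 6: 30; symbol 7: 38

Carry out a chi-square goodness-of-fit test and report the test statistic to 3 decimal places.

Expected count for each of the 7 categories: 266/7 = 38.
cat           O        E   (O−E)²/E
symbol 1     44       38     0.9474
symbol 2     31       38     1.2895
symbol 3     40       38     0.1053
symbol 4     39       38     0.0263
symbol 5     44       38     0.9474
symbol 6     30       38     1.6842
symbol 7     38       38     0.0000
Sum = 5.000

5.000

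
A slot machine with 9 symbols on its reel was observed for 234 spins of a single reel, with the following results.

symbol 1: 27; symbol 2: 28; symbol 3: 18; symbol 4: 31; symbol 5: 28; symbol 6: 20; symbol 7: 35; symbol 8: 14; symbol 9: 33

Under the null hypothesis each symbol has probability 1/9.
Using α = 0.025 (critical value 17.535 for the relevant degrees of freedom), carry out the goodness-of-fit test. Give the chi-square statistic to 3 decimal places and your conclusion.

15.692; do not reject

Expected count for each of the 9 categories: 234/9 = 26.
χ² = (27−26)²/26 + (28−26)²/26 + (18−26)²/26 + (31−26)²/26 + (28−26)²/26 + (20−26)²/26 + (35−26)²/26 + (14−26)²/26 + (33−26)²/26
   = 0.0385 + 0.1538 + 2.4615 + 0.9615 + 0.1538 + 1.3846 + 3.1154 + 5.5385 + 1.8846
Sum = 15.692
df = 8. Since 15.692 < 17.535, we do not reject H₀.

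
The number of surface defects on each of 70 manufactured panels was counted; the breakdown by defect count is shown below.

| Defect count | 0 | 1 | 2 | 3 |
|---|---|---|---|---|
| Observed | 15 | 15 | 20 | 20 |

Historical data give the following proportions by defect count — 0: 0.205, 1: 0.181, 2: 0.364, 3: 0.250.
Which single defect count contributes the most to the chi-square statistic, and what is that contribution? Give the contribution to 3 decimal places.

2, 1.179

Expected counts E_i = n·p_i: 70×0.205 = 14.35, 70×0.181 = 12.67, 70×0.364 = 25.48, 70×0.250 = 17.5.
χ² = (15−14.35)²/14.35 + (15−12.67)²/12.67 + (20−25.48)²/25.48 + (20−17.5)²/17.5
   = 0.0294 + 0.4285 + 1.1786 + 0.3571
The largest term is for 2: 1.179.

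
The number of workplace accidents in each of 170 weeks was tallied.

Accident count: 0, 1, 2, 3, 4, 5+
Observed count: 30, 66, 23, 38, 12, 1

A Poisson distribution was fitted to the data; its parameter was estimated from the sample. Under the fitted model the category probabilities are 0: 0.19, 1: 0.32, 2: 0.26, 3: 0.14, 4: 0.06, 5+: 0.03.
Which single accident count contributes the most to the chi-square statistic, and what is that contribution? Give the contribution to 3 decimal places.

Expected counts E_i = n·p_i: 170×0.19 = 32.3, 170×0.32 = 54.4, 170×0.26 = 44.2, 170×0.14 = 23.8, 170×0.06 = 10.2, 170×0.03 = 5.1.
χ² = (30−32.3)²/32.3 + (66−54.4)²/54.4 + (23−44.2)²/44.2 + (38−23.8)²/23.8 + (12−10.2)²/10.2 + (1−5.1)²/5.1
   = 0.1638 + 2.4735 + 10.1683 + 8.4723 + 0.3176 + 3.2961
The largest term is for 2: 10.168.

2, 10.168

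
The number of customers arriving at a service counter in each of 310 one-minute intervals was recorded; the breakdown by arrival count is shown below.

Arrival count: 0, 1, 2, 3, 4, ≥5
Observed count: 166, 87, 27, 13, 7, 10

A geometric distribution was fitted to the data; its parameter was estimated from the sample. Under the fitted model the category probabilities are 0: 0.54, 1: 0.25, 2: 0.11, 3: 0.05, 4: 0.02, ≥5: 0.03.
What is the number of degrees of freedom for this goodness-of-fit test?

4

There are k = 6 categories and 1 parameter estimated from the data, so df = 6 − 1 − 1 = 4.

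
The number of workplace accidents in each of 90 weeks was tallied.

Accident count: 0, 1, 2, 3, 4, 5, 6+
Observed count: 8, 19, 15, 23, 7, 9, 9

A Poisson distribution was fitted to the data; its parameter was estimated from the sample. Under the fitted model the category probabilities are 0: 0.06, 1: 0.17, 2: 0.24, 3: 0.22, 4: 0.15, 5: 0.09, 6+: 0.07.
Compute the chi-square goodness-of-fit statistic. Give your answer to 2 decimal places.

Expected counts E_i = n·p_i: 90×0.06 = 5.4, 90×0.17 = 15.3, 90×0.24 = 21.6, 90×0.22 = 19.8, 90×0.15 = 13.5, 90×0.09 = 8.1, 90×0.07 = 6.3.
0: (8 − 5.4)²/5.4 = 6.76/5.4 = 1.252
1: (19 − 15.3)²/15.3 = 13.69/15.3 = 0.895
2: (15 − 21.6)²/21.6 = 43.56/21.6 = 2.017
3: (23 − 19.8)²/19.8 = 10.24/19.8 = 0.517
4: (7 − 13.5)²/13.5 = 42.25/13.5 = 3.130
5: (9 − 8.1)²/8.1 = 0.81/8.1 = 0.100
6+: (9 − 6.3)²/6.3 = 7.29/6.3 = 1.157
Sum = 9.07

9.07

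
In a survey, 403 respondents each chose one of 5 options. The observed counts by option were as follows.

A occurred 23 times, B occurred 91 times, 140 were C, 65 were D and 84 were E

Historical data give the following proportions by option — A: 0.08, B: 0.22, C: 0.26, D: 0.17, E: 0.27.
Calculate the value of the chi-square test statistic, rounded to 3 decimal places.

Expected counts E_i = n·p_i: 403×0.08 = 32.24, 403×0.22 = 88.66, 403×0.26 = 104.78, 403×0.17 = 68.51, 403×0.27 = 108.81.
χ² = (23−32.24)²/32.24 + (91−88.66)²/88.66 + (140−104.78)²/104.78 + (65−68.51)²/68.51 + (84−108.81)²/108.81
   = 2.6482 + 0.0618 + 11.8386 + 0.1798 + 5.6570
Sum = 20.385

20.385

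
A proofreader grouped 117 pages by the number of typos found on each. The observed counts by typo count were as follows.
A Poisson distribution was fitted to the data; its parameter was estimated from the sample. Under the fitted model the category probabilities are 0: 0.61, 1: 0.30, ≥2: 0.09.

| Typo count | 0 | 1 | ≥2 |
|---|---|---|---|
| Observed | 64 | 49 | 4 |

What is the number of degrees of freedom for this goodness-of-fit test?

There are k = 3 categories and 1 parameter estimated from the data, so df = 3 − 1 − 1 = 1.

1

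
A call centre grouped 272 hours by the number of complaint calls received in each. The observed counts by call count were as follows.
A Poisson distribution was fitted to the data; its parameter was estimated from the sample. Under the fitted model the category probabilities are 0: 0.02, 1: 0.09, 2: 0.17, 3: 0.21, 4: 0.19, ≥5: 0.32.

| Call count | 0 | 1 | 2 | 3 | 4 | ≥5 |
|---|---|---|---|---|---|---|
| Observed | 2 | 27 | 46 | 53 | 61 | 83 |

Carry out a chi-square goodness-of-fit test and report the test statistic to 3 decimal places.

Expected counts E_i = n·p_i: 272×0.02 = 5.44, 272×0.09 = 24.48, 272×0.17 = 46.24, 272×0.21 = 57.12, 272×0.19 = 51.68, 272×0.32 = 87.04.
χ² = (2−5.44)²/5.44 + (27−24.48)²/24.48 + (46−46.24)²/46.24 + (53−57.12)²/57.12 + (61−51.68)²/51.68 + (83−87.04)²/87.04
   = 2.1753 + 0.2594 + 0.0012 + 0.2972 + 1.6808 + 0.1875
Sum = 4.601

4.601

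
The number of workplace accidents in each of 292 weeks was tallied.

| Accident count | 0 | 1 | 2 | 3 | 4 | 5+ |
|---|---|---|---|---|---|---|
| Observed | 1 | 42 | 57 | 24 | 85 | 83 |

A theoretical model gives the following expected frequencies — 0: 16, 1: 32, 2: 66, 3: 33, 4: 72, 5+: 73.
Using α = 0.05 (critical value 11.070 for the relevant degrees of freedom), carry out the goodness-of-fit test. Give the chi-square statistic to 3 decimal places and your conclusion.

0: (1 − 16)²/16 = 225/16 = 14.0625
1: (42 − 32)²/32 = 100/32 = 3.1250
2: (57 − 66)²/66 = 81/66 = 1.2273
3: (24 − 33)²/33 = 81/33 = 2.4545
4: (85 − 72)²/72 = 169/72 = 2.3472
5+: (83 − 73)²/73 = 100/73 = 1.3699
Sum = 24.586
df = 5. Since 24.586 > 11.070, we reject H₀.

24.586; reject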